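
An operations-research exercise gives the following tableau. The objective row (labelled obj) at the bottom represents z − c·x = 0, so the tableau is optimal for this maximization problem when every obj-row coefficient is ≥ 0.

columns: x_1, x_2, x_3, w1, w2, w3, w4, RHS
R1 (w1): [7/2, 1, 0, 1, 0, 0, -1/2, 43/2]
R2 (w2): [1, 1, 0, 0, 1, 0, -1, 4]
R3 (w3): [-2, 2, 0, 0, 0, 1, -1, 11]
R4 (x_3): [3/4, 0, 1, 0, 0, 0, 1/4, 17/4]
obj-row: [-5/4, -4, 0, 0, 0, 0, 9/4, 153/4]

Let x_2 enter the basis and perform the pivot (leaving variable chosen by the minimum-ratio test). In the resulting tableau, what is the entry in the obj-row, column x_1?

Ratio test on column x_2 — row 1: (43/2)/1 = 43/2; row 2: 4/1 = 4; row 3: 11/2 = 11/2; row 4: entry 0 ≤ 0. Minimum is 4 at row 2 (w2 leaves); pivot element 1.
Divide row 2 by 1; eliminate column x_2 from the other rows.
obj-row update in column x_1: -5/4 − (-4)·1 = 11/4.

11/4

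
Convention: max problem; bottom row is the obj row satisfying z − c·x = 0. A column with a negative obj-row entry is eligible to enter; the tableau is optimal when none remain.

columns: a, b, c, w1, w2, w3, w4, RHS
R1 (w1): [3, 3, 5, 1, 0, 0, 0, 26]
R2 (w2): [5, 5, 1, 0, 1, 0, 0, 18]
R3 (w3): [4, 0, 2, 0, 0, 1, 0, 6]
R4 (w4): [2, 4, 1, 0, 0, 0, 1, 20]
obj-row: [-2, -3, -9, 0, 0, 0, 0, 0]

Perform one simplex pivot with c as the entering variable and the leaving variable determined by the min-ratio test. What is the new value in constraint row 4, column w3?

-1/2

Ratio test on column c — row 1: 26/5 = 26/5; row 2: 18/1 = 18; row 3: 6/2 = 3; row 4: 20/1 = 20. Minimum is 3 at row 3 (w3 leaves); pivot element 2.
Divide row 3 by 2; eliminate column c from the other rows.
Row 4 update in column w3: 0 − 1·(1/2) = -1/2.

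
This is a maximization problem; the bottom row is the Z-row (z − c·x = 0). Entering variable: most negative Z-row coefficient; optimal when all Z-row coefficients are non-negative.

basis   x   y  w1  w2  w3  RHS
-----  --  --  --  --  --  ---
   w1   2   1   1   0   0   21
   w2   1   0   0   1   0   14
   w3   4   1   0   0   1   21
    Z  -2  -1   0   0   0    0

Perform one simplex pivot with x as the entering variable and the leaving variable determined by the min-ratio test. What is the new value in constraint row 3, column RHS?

Ratio test on column x — row 1: 21/2 = 21/2; row 2: 14/1 = 14; row 3: 21/4 = 21/4. Minimum is 21/4 at row 3 (w3 leaves); pivot element 4.
Divide row 3 by 4; eliminate column x from the other rows.
In the new row 3, the RHS entry is the old entry divided by the pivot: 21/4 = 21/4.

21/4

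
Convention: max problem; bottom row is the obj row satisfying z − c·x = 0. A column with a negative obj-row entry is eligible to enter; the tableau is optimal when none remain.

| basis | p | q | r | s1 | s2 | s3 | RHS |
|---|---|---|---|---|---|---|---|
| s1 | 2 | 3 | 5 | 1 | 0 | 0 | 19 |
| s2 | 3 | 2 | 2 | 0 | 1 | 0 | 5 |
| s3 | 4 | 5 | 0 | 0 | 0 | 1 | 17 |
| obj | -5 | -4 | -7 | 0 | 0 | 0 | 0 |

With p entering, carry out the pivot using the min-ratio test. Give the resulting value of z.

25/3

Ratio test on column p — row 1: 19/2 = 19/2; row 2: 5/3 = 5/3; row 3: 17/4 = 17/4. Minimum is 5/3 at row 2 (s2 leaves); pivot element 3.
Pivot on row 2; the obj-row RHS becomes 0 − (-5)·(5/3) = 25/3.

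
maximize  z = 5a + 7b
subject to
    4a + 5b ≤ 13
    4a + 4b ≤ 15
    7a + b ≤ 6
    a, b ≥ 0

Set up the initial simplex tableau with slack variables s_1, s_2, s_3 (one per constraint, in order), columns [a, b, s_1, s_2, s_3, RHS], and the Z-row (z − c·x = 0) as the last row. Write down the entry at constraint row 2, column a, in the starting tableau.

4

Constraint 2 has coefficient 4 on a.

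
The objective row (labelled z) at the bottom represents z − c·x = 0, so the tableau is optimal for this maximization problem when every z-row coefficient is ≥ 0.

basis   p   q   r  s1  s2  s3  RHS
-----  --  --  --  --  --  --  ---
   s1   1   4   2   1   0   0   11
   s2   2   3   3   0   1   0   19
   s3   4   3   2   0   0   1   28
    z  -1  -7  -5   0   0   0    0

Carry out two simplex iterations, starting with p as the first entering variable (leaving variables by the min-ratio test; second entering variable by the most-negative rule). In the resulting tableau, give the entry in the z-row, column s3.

-3/13

Ratio test on column p — row 1: 11/1 = 11; row 2: 19/2 = 19/2; row 3: 28/4 = 7. Minimum is 7 at row 3 (s3 leaves); pivot element 4.
Divide row 3 by 4; eliminate column p from the other rows.
Second iteration: most negative z-row entry is -25/4 in column q, so q enters.
Ratio test on column q — row 1: 4/(13/4) = 16/13; row 2: 5/(3/2) = 10/3; row 3: 7/(3/4) = 28/3. Minimum is 16/13 at row 1 (s1 leaves); pivot element 13/4.
Divide row 1 by 13/4; eliminate column q from the other rows.
After both pivots, the entry at the z-row, column s3 is -3/13.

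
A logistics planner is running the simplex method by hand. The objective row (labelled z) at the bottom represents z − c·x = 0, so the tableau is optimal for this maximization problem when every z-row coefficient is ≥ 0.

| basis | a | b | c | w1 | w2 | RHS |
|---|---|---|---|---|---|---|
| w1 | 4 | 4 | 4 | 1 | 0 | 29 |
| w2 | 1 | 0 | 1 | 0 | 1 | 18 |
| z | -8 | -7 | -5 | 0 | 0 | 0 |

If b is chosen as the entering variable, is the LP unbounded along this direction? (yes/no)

no

Column b has positive entries in row(s) 1, so the ratio test bounds it — not unbounded.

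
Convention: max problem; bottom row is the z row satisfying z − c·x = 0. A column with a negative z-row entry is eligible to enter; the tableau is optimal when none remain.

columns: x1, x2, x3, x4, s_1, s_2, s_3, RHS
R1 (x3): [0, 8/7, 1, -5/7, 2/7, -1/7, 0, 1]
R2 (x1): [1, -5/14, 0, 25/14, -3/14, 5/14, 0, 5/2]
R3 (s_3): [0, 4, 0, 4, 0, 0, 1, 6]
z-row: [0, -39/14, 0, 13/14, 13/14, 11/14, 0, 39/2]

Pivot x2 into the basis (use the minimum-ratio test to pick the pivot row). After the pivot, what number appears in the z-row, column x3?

Ratio test on column x2 — row 1: 1/(8/7) = 7/8; row 2: entry -5/14 ≤ 0; row 3: 6/4 = 3/2. Minimum is 7/8 at row 1 (x3 leaves); pivot element 8/7.
Divide row 1 by 8/7; eliminate column x2 from the other rows.
z-row update in column x3: 0 − (-39/14)·(7/8) = 39/16.

39/16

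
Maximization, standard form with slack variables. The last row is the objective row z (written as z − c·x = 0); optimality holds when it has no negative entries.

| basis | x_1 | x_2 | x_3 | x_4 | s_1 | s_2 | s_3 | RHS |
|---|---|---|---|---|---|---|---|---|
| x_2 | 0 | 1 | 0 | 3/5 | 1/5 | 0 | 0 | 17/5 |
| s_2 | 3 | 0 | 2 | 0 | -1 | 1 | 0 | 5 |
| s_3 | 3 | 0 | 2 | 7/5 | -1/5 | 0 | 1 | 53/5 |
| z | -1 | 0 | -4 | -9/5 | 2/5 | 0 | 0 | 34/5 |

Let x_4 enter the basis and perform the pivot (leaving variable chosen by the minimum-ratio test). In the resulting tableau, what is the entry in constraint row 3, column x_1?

Ratio test on column x_4 — row 1: (17/5)/(3/5) = 17/3; row 2: entry 0 ≤ 0; row 3: (53/5)/(7/5) = 53/7. Minimum is 17/3 at row 1 (x_2 leaves); pivot element 3/5.
Divide row 1 by 3/5; eliminate column x_4 from the other rows.
Row 3 update in column x_1: 3 − (7/5)·0 = 3.

3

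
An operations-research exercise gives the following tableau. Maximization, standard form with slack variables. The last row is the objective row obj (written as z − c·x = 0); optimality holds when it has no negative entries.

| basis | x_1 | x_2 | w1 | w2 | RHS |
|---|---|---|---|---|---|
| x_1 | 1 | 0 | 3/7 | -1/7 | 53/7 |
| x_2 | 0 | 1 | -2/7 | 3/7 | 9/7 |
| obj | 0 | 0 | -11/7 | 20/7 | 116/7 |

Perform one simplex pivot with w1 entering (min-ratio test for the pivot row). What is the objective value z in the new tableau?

Ratio test on column w1 — row 1: (53/7)/(3/7) = 53/3; row 2: entry -2/7 ≤ 0. Minimum is 53/3 at row 1 (x_1 leaves); pivot element 3/7.
Pivot on row 1; the obj-row RHS becomes 116/7 − (-11/7)·(53/3) = 133/3.

133/3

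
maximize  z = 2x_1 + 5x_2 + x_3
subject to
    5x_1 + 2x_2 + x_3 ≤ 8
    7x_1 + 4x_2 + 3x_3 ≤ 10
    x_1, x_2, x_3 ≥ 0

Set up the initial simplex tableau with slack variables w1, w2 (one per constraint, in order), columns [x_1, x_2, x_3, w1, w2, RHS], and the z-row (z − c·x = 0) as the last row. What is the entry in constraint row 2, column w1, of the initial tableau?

Slack w1 belongs to constraint 1; its column is the unit vector e_1, so the entry in row 2 is 0.

0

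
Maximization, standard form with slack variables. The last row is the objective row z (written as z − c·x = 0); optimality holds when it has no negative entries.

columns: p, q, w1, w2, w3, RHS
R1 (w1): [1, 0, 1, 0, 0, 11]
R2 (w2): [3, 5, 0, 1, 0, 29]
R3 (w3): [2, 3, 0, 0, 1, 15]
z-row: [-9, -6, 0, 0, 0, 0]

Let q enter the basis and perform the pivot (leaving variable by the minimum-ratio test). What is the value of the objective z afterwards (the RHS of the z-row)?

Ratio test on column q — row 1: entry 0 ≤ 0; row 2: 29/5 = 29/5; row 3: 15/3 = 5. Minimum is 5 at row 3 (w3 leaves); pivot element 3.
Pivot on row 3; the z-row RHS becomes 0 − (-6)·5 = 30.

30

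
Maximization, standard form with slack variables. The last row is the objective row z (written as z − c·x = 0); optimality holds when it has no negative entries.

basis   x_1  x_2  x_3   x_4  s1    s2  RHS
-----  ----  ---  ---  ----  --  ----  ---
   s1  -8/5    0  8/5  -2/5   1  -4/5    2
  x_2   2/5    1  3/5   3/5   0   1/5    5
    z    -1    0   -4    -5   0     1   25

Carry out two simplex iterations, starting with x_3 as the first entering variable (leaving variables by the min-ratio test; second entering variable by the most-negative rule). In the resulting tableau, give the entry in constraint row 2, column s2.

2/3

Ratio test on column x_3 — row 1: 2/(8/5) = 5/4; row 2: 5/(3/5) = 25/3. Minimum is 5/4 at row 1 (s1 leaves); pivot element 8/5.
Divide row 1 by 8/5; eliminate column x_3 from the other rows.
Second iteration: most negative z-row entry is -6 in column x_4, so x_4 enters.
Ratio test on column x_4 — row 1: entry -1/4 ≤ 0; row 2: (17/4)/(3/4) = 17/3. Minimum is 17/3 at row 2 (x_2 leaves); pivot element 3/4.
Divide row 2 by 3/4; eliminate column x_4 from the other rows.
After both pivots, the entry at constraint row 2, column s2 is 2/3.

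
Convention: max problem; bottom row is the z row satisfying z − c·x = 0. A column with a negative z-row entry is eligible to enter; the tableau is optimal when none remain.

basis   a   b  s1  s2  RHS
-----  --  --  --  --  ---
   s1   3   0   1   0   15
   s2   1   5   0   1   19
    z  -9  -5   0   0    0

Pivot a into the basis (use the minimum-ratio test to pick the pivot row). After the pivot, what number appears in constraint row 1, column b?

0

Ratio test on column a — row 1: 15/3 = 5; row 2: 19/1 = 19. Minimum is 5 at row 1 (s1 leaves); pivot element 3.
Divide row 1 by 3; eliminate column a from the other rows.
In the new row 1, the b entry is the old entry divided by the pivot: 0/3 = 0.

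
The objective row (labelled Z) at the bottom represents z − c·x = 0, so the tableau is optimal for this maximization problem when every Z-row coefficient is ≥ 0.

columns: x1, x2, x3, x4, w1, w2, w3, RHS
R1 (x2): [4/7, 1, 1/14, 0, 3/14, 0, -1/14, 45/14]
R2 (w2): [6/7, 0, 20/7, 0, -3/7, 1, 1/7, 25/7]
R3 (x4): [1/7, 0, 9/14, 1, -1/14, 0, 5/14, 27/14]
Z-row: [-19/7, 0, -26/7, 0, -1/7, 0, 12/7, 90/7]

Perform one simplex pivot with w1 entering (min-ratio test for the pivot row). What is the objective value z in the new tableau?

Ratio test on column w1 — row 1: (45/14)/(3/14) = 15; row 2: entry -3/7 ≤ 0; row 3: entry -1/14 ≤ 0. Minimum is 15 at row 1 (x2 leaves); pivot element 3/14.
Pivot on row 1; the Z-row RHS becomes 90/7 − (-1/7)·15 = 15.

15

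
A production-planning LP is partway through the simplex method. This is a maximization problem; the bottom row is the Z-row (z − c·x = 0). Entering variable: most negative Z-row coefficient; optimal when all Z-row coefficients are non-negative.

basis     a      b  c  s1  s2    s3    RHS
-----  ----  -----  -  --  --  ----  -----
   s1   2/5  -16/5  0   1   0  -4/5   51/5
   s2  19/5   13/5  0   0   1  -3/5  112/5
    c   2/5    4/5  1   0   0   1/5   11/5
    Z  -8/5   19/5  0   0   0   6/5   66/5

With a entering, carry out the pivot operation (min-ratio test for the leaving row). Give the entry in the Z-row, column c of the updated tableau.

4

Ratio test on column a — row 1: (51/5)/(2/5) = 51/2; row 2: (112/5)/(19/5) = 112/19; row 3: (11/5)/(2/5) = 11/2. Minimum is 11/2 at row 3 (c leaves); pivot element 2/5.
Divide row 3 by 2/5; eliminate column a from the other rows.
Z-row update in column c: 0 − (-8/5)·(5/2) = 4.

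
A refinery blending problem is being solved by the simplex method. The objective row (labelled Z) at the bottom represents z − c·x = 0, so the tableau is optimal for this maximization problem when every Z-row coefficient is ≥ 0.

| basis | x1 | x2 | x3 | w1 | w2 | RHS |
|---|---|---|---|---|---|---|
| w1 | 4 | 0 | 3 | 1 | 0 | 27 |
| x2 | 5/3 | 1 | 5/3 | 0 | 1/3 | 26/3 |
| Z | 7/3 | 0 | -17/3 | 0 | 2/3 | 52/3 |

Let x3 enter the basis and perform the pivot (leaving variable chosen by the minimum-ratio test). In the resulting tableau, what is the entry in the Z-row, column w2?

9/5

Ratio test on column x3 — row 1: 27/3 = 9; row 2: (26/3)/(5/3) = 26/5. Minimum is 26/5 at row 2 (x2 leaves); pivot element 5/3.
Divide row 2 by 5/3; eliminate column x3 from the other rows.
Z-row update in column w2: 2/3 − (-17/3)·(1/5) = 9/5.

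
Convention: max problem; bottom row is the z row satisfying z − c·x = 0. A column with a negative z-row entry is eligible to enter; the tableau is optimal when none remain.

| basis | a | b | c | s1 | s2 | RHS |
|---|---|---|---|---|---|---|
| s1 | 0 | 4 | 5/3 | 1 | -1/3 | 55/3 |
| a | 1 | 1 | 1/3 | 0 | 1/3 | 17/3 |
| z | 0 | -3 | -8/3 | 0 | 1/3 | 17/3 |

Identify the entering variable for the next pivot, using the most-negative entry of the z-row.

Negative z-row entries: b: -3, c: -8/3.
The most negative is -3 in column b, so b enters.

b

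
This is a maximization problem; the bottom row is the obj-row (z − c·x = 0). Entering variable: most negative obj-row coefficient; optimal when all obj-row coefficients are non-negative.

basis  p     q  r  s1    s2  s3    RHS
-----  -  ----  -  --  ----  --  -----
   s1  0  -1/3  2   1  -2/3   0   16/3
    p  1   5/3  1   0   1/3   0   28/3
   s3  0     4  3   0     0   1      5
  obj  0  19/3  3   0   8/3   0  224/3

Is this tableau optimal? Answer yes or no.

Every obj-row coefficient is ≥ 0, so the tableau is optimal.

yes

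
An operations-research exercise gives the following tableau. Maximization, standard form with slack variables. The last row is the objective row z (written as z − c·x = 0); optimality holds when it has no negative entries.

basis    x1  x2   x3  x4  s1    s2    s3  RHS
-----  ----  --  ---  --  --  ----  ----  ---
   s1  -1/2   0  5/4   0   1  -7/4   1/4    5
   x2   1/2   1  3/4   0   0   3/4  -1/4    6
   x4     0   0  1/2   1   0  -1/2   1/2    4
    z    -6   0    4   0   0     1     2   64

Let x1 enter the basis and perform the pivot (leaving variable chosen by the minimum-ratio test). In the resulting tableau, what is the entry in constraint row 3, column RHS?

Ratio test on column x1 — row 1: entry -1/2 ≤ 0; row 2: 6/(1/2) = 12; row 3: entry 0 ≤ 0. Minimum is 12 at row 2 (x2 leaves); pivot element 1/2.
Divide row 2 by 1/2; eliminate column x1 from the other rows.
Row 3 update in column RHS: 4 − 0·12 = 4.

4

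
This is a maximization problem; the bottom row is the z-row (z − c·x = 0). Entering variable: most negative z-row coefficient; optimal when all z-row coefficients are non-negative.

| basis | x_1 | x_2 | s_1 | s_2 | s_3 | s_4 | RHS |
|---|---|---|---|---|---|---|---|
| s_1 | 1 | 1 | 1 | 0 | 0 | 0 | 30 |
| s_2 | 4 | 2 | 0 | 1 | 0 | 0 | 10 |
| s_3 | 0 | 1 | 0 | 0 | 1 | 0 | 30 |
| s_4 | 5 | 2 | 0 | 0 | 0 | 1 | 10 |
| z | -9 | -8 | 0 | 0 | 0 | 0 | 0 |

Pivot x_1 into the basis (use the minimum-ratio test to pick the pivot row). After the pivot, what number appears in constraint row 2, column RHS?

Ratio test on column x_1 — row 1: 30/1 = 30; row 2: 10/4 = 5/2; row 3: entry 0 ≤ 0; row 4: 10/5 = 2. Minimum is 2 at row 4 (s_4 leaves); pivot element 5.
Divide row 4 by 5; eliminate column x_1 from the other rows.
Row 2 update in column RHS: 10 − 4·2 = 2.

2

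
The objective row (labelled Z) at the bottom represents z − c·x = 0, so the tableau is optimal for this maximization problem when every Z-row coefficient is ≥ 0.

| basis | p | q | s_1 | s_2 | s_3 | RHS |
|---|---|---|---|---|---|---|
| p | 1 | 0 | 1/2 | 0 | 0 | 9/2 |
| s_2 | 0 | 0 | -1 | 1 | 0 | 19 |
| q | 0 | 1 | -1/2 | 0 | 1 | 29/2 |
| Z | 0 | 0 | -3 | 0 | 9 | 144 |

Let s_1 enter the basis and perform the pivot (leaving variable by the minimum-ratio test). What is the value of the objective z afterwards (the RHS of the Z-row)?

171

Ratio test on column s_1 — row 1: (9/2)/(1/2) = 9; row 2: entry -1 ≤ 0; row 3: entry -1/2 ≤ 0. Minimum is 9 at row 1 (p leaves); pivot element 1/2.
Pivot on row 1; the Z-row RHS becomes 144 − (-3)·9 = 171.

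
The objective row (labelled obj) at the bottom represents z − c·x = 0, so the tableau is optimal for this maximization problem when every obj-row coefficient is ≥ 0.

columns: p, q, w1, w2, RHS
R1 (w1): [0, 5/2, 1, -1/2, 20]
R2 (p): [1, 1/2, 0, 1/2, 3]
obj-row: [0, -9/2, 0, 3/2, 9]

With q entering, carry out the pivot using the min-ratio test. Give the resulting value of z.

Ratio test on column q — row 1: 20/(5/2) = 8; row 2: 3/(1/2) = 6. Minimum is 6 at row 2 (p leaves); pivot element 1/2.
Pivot on row 2; the obj-row RHS becomes 9 − (-9/2)·6 = 36.

36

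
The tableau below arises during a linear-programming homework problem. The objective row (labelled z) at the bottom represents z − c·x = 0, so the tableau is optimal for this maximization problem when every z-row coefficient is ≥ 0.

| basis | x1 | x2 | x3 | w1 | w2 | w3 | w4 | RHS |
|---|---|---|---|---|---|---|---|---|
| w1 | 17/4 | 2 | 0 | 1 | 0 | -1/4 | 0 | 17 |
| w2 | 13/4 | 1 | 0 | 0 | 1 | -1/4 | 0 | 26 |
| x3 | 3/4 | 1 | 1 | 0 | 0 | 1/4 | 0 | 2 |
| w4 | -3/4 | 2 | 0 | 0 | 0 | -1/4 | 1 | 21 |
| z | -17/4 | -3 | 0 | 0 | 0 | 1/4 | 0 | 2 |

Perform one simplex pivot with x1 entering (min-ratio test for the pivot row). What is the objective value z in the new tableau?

Ratio test on column x1 — row 1: 17/(17/4) = 4; row 2: 26/(13/4) = 8; row 3: 2/(3/4) = 8/3; row 4: entry -3/4 ≤ 0. Minimum is 8/3 at row 3 (x3 leaves); pivot element 3/4.
Pivot on row 3; the z-row RHS becomes 2 − (-17/4)·(8/3) = 40/3.

40/3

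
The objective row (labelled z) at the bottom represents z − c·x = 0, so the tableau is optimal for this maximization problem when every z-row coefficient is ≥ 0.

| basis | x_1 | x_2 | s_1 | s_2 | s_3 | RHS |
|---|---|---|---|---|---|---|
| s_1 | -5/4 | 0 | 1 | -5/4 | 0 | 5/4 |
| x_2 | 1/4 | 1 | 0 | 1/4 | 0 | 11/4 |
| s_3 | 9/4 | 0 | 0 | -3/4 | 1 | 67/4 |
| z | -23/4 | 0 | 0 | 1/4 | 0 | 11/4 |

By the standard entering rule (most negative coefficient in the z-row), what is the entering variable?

x_1

Negative z-row entries: x_1: -23/4.
The most negative is -23/4 in column x_1, so x_1 enters.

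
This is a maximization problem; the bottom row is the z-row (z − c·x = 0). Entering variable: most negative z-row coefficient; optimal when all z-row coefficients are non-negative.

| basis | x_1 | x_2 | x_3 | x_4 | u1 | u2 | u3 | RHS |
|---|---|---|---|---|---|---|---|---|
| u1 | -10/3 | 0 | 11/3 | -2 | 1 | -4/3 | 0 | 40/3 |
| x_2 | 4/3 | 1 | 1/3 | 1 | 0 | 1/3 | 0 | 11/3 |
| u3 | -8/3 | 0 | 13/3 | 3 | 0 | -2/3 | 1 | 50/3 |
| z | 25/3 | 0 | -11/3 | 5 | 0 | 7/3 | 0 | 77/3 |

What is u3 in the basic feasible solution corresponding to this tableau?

50/3

u3 is basic (row 3); its value is the RHS of that row, 50/3.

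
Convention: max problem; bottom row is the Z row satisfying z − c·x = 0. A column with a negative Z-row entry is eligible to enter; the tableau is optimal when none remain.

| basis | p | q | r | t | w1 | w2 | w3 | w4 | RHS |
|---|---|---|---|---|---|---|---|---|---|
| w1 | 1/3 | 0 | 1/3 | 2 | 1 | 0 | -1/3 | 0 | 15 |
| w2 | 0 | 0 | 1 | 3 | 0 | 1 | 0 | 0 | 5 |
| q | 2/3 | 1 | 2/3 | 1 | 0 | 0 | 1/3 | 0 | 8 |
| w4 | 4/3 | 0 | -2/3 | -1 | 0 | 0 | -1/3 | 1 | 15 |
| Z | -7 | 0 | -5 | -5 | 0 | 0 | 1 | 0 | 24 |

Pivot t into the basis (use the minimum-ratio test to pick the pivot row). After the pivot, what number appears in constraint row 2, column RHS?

Ratio test on column t — row 1: 15/2 = 15/2; row 2: 5/3 = 5/3; row 3: 8/1 = 8; row 4: entry -1 ≤ 0. Minimum is 5/3 at row 2 (w2 leaves); pivot element 3.
Divide row 2 by 3; eliminate column t from the other rows.
In the new row 2, the RHS entry is the old entry divided by the pivot: 5/3 = 5/3.

5/3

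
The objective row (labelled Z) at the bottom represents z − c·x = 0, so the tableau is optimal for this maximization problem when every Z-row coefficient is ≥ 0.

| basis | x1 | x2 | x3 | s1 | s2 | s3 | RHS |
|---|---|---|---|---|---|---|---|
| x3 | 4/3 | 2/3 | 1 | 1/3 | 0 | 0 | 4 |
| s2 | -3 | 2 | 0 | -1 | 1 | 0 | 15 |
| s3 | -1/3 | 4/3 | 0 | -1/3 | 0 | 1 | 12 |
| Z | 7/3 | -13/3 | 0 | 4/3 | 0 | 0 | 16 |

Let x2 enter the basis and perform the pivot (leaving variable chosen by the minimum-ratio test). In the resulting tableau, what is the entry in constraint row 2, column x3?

-3

Ratio test on column x2 — row 1: 4/(2/3) = 6; row 2: 15/2 = 15/2; row 3: 12/(4/3) = 9. Minimum is 6 at row 1 (x3 leaves); pivot element 2/3.
Divide row 1 by 2/3; eliminate column x2 from the other rows.
Row 2 update in column x3: 0 − 2·(3/2) = -3.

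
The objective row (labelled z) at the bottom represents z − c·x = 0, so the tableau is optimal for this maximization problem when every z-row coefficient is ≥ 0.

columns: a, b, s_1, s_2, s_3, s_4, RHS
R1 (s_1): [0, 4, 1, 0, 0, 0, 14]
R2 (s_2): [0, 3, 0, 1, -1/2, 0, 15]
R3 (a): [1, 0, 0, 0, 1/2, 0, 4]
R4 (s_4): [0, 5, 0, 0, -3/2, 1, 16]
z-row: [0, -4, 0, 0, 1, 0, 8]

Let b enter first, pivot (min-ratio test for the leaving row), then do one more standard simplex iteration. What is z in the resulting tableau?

21

Ratio test on column b — row 1: 14/4 = 7/2; row 2: 15/3 = 5; row 3: entry 0 ≤ 0; row 4: 16/5 = 16/5. Minimum is 16/5 at row 4 (s_4 leaves); pivot element 5.
Pivot on row 4; the z-row RHS becomes 8 − (-4)·(16/5) = 104/5.
Next entering variable (most negative z-row entry -1/5): s_3.
Ratio test on column s_3 — row 1: (6/5)/(6/5) = 1; row 2: (27/5)/(2/5) = 27/2; row 3: 4/(1/2) = 8; row 4: entry -3/10 ≤ 0. Minimum is 1 at row 1 (s_1 leaves); pivot element 6/5.
After the second pivot the z-row RHS is 104/5 − (-1/5)·1 = 21.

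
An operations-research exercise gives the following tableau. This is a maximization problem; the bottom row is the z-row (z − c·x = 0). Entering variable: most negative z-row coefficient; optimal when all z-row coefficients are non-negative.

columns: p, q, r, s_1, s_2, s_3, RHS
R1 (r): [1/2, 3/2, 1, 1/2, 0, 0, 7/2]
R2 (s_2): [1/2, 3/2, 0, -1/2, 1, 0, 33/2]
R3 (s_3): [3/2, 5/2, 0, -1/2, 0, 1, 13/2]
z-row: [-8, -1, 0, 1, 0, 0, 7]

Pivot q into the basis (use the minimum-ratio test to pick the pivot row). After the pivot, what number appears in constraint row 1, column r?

2/3

Ratio test on column q — row 1: (7/2)/(3/2) = 7/3; row 2: (33/2)/(3/2) = 11; row 3: (13/2)/(5/2) = 13/5. Minimum is 7/3 at row 1 (r leaves); pivot element 3/2.
Divide row 1 by 3/2; eliminate column q from the other rows.
In the new row 1, the r entry is the old entry divided by the pivot: 1/(3/2) = 2/3.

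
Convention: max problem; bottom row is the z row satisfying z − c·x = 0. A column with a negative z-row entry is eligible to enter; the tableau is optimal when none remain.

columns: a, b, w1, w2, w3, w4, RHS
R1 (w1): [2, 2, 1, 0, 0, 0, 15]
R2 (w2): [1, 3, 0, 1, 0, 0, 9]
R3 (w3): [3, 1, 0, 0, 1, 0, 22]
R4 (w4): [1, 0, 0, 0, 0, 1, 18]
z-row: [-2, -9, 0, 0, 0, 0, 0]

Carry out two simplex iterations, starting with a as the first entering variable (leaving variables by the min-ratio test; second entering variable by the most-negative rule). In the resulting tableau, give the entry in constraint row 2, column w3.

Ratio test on column a — row 1: 15/2 = 15/2; row 2: 9/1 = 9; row 3: 22/3 = 22/3; row 4: 18/1 = 18. Minimum is 22/3 at row 3 (w3 leaves); pivot element 3.
Divide row 3 by 3; eliminate column a from the other rows.
Second iteration: most negative z-row entry is -25/3 in column b, so b enters.
Ratio test on column b — row 1: (1/3)/(4/3) = 1/4; row 2: (5/3)/(8/3) = 5/8; row 3: (22/3)/(1/3) = 22; row 4: entry -1/3 ≤ 0. Minimum is 1/4 at row 1 (w1 leaves); pivot element 4/3.
Divide row 1 by 4/3; eliminate column b from the other rows.
After both pivots, the entry at constraint row 2, column w3 is 1.

1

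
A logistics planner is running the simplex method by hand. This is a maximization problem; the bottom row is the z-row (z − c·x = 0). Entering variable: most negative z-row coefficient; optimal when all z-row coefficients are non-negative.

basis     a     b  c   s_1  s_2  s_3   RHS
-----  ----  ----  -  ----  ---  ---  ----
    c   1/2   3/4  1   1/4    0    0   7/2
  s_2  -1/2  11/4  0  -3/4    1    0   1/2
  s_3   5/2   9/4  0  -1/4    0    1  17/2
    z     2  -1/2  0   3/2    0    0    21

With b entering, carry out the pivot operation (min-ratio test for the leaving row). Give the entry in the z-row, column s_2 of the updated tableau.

Ratio test on column b — row 1: (7/2)/(3/4) = 14/3; row 2: (1/2)/(11/4) = 2/11; row 3: (17/2)/(9/4) = 34/9. Minimum is 2/11 at row 2 (s_2 leaves); pivot element 11/4.
Divide row 2 by 11/4; eliminate column b from the other rows.
z-row update in column s_2: 0 − (-1/2)·(4/11) = 2/11.

2/11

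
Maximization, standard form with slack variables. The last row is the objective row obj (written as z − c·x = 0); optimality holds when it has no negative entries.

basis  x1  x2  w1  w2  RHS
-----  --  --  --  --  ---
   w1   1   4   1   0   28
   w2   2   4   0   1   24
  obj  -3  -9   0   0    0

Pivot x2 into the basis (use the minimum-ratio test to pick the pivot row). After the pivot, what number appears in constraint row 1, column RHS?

Ratio test on column x2 — row 1: 28/4 = 7; row 2: 24/4 = 6. Minimum is 6 at row 2 (w2 leaves); pivot element 4.
Divide row 2 by 4; eliminate column x2 from the other rows.
Row 1 update in column RHS: 28 − 4·6 = 4.

4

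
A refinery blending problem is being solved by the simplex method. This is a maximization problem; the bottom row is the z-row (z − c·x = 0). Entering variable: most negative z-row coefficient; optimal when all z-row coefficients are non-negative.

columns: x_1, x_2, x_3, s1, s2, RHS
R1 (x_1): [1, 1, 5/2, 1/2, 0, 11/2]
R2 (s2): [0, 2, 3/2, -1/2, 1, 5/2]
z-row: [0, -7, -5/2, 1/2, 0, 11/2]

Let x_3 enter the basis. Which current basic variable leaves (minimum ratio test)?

Column x_3 entries and ratios — x_1: (11/2)/(5/2) = 11/5; s2: (5/2)/(3/2) = 5/3.
Smallest ratio is 5/3 in the row of s2, so s2 leaves.

s2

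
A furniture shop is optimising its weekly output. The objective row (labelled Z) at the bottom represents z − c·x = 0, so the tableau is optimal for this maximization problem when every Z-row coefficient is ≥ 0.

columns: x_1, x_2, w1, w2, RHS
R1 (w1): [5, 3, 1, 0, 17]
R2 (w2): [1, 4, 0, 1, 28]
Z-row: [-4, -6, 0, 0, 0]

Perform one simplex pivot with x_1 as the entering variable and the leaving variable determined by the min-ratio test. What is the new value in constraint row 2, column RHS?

123/5

Ratio test on column x_1 — row 1: 17/5 = 17/5; row 2: 28/1 = 28. Minimum is 17/5 at row 1 (w1 leaves); pivot element 5.
Divide row 1 by 5; eliminate column x_1 from the other rows.
Row 2 update in column RHS: 28 − 1·(17/5) = 123/5.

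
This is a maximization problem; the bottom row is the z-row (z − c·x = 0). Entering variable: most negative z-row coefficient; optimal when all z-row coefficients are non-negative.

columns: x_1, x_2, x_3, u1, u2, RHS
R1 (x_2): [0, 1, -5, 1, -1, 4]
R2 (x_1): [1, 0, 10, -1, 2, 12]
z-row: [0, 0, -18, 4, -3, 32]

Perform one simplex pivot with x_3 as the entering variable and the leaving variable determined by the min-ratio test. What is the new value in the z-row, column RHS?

268/5

Ratio test on column x_3 — row 1: entry -5 ≤ 0; row 2: 12/10 = 6/5. Minimum is 6/5 at row 2 (x_1 leaves); pivot element 10.
Divide row 2 by 10; eliminate column x_3 from the other rows.
z-row update in column RHS: 32 − (-18)·(6/5) = 268/5.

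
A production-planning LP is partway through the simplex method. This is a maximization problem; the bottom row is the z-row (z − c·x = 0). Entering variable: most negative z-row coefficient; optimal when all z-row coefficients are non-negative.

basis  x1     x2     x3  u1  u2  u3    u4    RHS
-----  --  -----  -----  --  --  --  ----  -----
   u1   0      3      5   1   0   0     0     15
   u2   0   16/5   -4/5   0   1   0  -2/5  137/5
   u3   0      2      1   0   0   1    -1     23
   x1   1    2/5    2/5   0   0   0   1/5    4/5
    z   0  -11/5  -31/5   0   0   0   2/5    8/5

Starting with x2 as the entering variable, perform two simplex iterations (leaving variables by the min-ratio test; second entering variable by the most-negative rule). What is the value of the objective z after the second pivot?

14

Ratio test on column x2 — row 1: 15/3 = 5; row 2: (137/5)/(16/5) = 137/16; row 3: 23/2 = 23/2; row 4: (4/5)/(2/5) = 2. Minimum is 2 at row 4 (x1 leaves); pivot element 2/5.
Pivot on row 4; the z-row RHS becomes 8/5 − (-11/5)·2 = 6.
Next entering variable (most negative z-row entry -4): x3.
Ratio test on column x3 — row 1: 9/2 = 9/2; row 2: entry -4 ≤ 0; row 3: entry -1 ≤ 0; row 4: 2/1 = 2. Minimum is 2 at row 4 (x2 leaves); pivot element 1.
After the second pivot the z-row RHS is 6 − (-4)·2 = 14.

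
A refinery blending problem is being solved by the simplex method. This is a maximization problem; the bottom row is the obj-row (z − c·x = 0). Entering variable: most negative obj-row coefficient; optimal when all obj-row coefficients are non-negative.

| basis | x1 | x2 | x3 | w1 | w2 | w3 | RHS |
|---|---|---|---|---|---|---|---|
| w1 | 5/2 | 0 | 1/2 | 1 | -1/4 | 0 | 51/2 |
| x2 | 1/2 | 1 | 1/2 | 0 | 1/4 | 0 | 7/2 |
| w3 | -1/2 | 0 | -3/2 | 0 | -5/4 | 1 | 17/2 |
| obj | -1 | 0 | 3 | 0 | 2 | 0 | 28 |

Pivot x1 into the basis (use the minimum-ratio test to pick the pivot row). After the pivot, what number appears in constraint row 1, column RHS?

8

Ratio test on column x1 — row 1: (51/2)/(5/2) = 51/5; row 2: (7/2)/(1/2) = 7; row 3: entry -1/2 ≤ 0. Minimum is 7 at row 2 (x2 leaves); pivot element 1/2.
Divide row 2 by 1/2; eliminate column x1 from the other rows.
Row 1 update in column RHS: 51/2 − (5/2)·7 = 8.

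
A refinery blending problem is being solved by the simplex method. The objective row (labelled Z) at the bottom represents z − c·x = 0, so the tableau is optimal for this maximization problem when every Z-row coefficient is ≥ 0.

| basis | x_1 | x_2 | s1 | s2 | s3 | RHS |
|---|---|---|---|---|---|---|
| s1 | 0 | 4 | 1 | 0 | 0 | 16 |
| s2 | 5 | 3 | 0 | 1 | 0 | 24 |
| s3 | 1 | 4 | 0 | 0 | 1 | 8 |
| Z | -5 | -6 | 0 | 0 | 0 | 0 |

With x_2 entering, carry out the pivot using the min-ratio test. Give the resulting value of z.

Ratio test on column x_2 — row 1: 16/4 = 4; row 2: 24/3 = 8; row 3: 8/4 = 2. Minimum is 2 at row 3 (s3 leaves); pivot element 4.
Pivot on row 3; the Z-row RHS becomes 0 − (-6)·2 = 12.

12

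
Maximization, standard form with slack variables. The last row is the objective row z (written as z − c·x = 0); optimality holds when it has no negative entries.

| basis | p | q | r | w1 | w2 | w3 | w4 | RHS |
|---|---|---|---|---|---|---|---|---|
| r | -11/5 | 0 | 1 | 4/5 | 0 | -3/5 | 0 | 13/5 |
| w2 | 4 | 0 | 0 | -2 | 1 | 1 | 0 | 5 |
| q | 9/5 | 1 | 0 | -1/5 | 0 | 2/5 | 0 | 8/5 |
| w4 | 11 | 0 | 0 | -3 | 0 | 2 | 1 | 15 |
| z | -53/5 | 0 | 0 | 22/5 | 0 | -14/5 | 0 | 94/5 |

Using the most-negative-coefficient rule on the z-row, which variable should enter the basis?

p

Negative z-row entries: p: -53/5, w3: -14/5.
The most negative is -53/5 in column p, so p enters.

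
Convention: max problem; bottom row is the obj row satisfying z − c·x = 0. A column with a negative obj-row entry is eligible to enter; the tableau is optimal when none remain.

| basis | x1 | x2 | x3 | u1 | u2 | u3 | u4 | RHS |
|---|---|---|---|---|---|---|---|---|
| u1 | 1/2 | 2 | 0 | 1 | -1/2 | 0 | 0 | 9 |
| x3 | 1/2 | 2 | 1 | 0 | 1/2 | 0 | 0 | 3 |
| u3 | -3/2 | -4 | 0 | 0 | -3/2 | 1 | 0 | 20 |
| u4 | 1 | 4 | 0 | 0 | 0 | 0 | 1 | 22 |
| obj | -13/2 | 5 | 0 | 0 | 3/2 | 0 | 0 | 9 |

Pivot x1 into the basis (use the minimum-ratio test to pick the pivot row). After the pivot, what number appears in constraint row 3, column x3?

3

Ratio test on column x1 — row 1: 9/(1/2) = 18; row 2: 3/(1/2) = 6; row 3: entry -3/2 ≤ 0; row 4: 22/1 = 22. Minimum is 6 at row 2 (x3 leaves); pivot element 1/2.
Divide row 2 by 1/2; eliminate column x1 from the other rows.
Row 3 update in column x3: 0 − (-3/2)·2 = 3.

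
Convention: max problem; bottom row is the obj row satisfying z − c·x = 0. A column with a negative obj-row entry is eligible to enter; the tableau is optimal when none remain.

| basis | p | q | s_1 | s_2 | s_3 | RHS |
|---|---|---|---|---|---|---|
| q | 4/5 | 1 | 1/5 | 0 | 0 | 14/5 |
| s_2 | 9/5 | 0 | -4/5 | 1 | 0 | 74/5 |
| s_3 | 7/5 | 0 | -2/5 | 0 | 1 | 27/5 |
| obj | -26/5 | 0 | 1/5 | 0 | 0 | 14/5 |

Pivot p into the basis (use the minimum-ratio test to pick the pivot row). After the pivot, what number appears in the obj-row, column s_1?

Ratio test on column p — row 1: (14/5)/(4/5) = 7/2; row 2: (74/5)/(9/5) = 74/9; row 3: (27/5)/(7/5) = 27/7. Minimum is 7/2 at row 1 (q leaves); pivot element 4/5.
Divide row 1 by 4/5; eliminate column p from the other rows.
obj-row update in column s_1: 1/5 − (-26/5)·(1/4) = 3/2.

3/2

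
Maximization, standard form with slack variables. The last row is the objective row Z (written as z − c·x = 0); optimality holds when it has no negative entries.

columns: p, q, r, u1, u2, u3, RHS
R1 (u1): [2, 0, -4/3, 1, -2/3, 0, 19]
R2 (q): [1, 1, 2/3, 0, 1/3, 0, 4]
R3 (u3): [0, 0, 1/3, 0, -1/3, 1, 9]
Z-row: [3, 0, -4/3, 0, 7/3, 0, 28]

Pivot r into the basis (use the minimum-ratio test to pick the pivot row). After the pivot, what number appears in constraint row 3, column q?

Ratio test on column r — row 1: entry -4/3 ≤ 0; row 2: 4/(2/3) = 6; row 3: 9/(1/3) = 27. Minimum is 6 at row 2 (q leaves); pivot element 2/3.
Divide row 2 by 2/3; eliminate column r from the other rows.
Row 3 update in column q: 0 − (1/3)·(3/2) = -1/2.

-1/2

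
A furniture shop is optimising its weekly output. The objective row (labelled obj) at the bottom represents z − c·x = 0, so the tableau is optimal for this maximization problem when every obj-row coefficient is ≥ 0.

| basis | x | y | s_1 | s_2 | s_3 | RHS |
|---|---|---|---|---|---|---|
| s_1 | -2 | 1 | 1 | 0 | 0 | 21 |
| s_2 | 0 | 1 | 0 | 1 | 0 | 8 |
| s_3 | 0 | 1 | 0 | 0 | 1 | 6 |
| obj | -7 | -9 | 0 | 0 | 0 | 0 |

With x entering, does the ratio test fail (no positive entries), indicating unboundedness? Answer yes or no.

Every constraint-row entry in column x is ≤ 0, so increasing x is unbounded.

yes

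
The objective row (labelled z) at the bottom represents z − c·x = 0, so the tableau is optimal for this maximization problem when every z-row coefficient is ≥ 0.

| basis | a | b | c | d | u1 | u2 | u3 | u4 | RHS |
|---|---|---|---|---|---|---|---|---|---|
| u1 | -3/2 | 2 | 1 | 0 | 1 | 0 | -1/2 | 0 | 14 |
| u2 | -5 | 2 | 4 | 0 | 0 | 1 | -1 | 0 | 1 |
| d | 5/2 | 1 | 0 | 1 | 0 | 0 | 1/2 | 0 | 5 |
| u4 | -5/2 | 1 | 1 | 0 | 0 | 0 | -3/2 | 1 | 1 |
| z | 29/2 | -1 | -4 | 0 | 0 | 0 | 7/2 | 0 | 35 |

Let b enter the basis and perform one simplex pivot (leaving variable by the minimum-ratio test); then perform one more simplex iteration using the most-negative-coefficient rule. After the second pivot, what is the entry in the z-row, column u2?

1

Ratio test on column b — row 1: 14/2 = 7; row 2: 1/2 = 1/2; row 3: 5/1 = 5; row 4: 1/1 = 1. Minimum is 1/2 at row 2 (u2 leaves); pivot element 2.
Divide row 2 by 2; eliminate column b from the other rows.
Second iteration: most negative z-row entry is -2 in column c, so c enters.
Ratio test on column c — row 1: entry -3 ≤ 0; row 2: (1/2)/2 = 1/4; row 3: entry -2 ≤ 0; row 4: entry -1 ≤ 0. Minimum is 1/4 at row 2 (b leaves); pivot element 2.
Divide row 2 by 2; eliminate column c from the other rows.
After both pivots, the entry at the z-row, column u2 is 1.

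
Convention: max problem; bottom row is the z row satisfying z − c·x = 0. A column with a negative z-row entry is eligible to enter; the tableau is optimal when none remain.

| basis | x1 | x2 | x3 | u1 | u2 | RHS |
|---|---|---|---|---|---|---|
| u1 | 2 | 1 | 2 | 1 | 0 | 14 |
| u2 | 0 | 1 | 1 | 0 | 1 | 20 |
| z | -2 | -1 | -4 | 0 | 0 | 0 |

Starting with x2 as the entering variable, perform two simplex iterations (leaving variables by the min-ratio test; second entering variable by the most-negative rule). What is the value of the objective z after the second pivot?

Ratio test on column x2 — row 1: 14/1 = 14; row 2: 20/1 = 20. Minimum is 14 at row 1 (u1 leaves); pivot element 1.
Pivot on row 1; the z-row RHS becomes 0 − (-1)·14 = 14.
Next entering variable (most negative z-row entry -2): x3.
Ratio test on column x3 — row 1: 14/2 = 7; row 2: entry -1 ≤ 0. Minimum is 7 at row 1 (x2 leaves); pivot element 2.
After the second pivot the z-row RHS is 14 − (-2)·7 = 28.

28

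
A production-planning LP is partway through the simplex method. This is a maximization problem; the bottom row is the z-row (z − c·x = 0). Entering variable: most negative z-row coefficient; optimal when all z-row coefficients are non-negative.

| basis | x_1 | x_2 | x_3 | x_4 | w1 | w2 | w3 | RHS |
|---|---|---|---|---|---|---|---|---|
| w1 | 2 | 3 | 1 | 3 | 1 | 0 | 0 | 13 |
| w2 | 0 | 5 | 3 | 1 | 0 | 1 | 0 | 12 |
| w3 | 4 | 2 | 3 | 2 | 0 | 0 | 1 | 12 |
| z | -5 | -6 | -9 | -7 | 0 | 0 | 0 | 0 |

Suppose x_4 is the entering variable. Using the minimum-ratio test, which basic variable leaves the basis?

w1

Column x_4 entries and ratios — w1: 13/3 = 13/3; w2: 12/1 = 12; w3: 12/2 = 6.
Smallest ratio is 13/3 in the row of w1, so w1 leaves.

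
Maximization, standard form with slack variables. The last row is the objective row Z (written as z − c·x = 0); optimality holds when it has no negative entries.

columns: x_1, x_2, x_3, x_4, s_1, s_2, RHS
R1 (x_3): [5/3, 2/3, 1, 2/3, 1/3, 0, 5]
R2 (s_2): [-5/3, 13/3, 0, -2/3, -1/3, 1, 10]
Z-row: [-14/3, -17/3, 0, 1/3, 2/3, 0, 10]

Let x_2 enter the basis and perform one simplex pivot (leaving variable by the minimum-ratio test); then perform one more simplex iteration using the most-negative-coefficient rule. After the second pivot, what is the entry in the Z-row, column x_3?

Ratio test on column x_2 — row 1: 5/(2/3) = 15/2; row 2: 10/(13/3) = 30/13. Minimum is 30/13 at row 2 (s_2 leaves); pivot element 13/3.
Divide row 2 by 13/3; eliminate column x_2 from the other rows.
Second iteration: most negative Z-row entry is -89/13 in column x_1, so x_1 enters.
Ratio test on column x_1 — row 1: (45/13)/(25/13) = 9/5; row 2: entry -5/13 ≤ 0. Minimum is 9/5 at row 1 (x_3 leaves); pivot element 25/13.
Divide row 1 by 25/13; eliminate column x_1 from the other rows.
After both pivots, the entry at the Z-row, column x_3 is 89/25.

89/25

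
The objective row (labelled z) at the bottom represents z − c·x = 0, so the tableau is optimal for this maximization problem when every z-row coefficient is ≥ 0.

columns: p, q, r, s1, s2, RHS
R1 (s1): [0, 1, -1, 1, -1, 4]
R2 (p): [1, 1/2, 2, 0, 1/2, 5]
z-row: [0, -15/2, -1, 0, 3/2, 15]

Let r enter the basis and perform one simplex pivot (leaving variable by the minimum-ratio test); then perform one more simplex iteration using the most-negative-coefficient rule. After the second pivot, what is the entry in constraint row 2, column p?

Ratio test on column r — row 1: entry -1 ≤ 0; row 2: 5/2 = 5/2. Minimum is 5/2 at row 2 (p leaves); pivot element 2.
Divide row 2 by 2; eliminate column r from the other rows.
Second iteration: most negative z-row entry is -29/4 in column q, so q enters.
Ratio test on column q — row 1: (13/2)/(5/4) = 26/5; row 2: (5/2)/(1/4) = 10. Minimum is 26/5 at row 1 (s1 leaves); pivot element 5/4.
Divide row 1 by 5/4; eliminate column q from the other rows.
After both pivots, the entry at constraint row 2, column p is 2/5.

2/5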